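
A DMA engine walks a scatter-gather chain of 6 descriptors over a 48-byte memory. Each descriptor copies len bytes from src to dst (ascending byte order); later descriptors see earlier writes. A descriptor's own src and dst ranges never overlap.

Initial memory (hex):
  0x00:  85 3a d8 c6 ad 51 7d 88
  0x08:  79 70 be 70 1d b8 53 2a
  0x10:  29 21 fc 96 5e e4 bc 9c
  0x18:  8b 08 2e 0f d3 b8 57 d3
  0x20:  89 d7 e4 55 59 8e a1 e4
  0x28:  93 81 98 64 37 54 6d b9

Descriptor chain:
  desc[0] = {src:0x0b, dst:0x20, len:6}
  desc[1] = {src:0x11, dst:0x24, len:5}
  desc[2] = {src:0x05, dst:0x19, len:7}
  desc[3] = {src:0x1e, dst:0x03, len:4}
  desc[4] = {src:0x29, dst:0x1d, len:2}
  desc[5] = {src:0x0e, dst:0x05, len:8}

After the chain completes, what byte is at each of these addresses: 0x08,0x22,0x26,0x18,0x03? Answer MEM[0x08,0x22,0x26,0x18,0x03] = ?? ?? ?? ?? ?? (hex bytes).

#0 dst[0x20+6] := {0x70,0x1d,0xb8,0x53,0x2a,0x29}
#1 dst[0x24+5] := {0x21,0xfc,0x96,0x5e,0xe4}
#2 dst[0x19+7] := {0x51,0x7d,0x88,0x79,0x70,0xbe,0x70}
#3 dst[0x03+4] := {0xbe,0x70,0x70,0x1d}
#4 dst[0x1d+2] := {0x81,0x98}
#5 dst[0x05+8] := {0x53,0x2a,0x29,0x21,0xfc,0x96,0x5e,0xe4}
query mem[0x08]=0x21, mem[0x22]=0xb8, mem[0x26]=0x96, mem[0x18]=0x8b, mem[0x03]=0xbe

MEM[0x08,0x22,0x26,0x18,0x03] = 21 b8 96 8b be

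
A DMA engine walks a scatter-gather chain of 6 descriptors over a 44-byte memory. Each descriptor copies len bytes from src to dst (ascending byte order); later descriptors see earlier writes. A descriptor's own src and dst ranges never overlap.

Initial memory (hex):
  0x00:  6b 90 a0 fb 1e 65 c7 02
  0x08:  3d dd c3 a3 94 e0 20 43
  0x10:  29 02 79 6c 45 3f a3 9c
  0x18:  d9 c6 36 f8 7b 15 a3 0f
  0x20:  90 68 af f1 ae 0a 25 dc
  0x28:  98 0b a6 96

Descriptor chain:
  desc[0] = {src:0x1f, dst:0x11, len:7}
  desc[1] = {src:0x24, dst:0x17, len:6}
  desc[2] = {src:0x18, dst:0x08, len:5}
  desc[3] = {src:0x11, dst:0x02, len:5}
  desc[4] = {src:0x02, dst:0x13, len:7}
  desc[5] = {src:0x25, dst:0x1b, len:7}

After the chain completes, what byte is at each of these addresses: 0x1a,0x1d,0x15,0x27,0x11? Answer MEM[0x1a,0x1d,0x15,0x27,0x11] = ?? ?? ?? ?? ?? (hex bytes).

MEM[0x1a,0x1d,0x15,0x27,0x11] = dc dc 68 dc 0f

#0 dst[0x11+7] := {0x0f,0x90,0x68,0xaf,0xf1,0xae,0x0a}
#1 dst[0x17+6] := {0xae,0x0a,0x25,0xdc,0x98,0x0b}
#2 dst[0x08+5] := {0x0a,0x25,0xdc,0x98,0x0b}
#3 dst[0x02+5] := {0x0f,0x90,0x68,0xaf,0xf1}
#4 dst[0x13+7] := {0x0f,0x90,0x68,0xaf,0xf1,0x02,0x0a}
#5 dst[0x1b+7] := {0x0a,0x25,0xdc,0x98,0x0b,0xa6,0x96}
query mem[0x1a]=0xdc, mem[0x1d]=0xdc, mem[0x15]=0x68, mem[0x27]=0xdc, mem[0x11]=0x0f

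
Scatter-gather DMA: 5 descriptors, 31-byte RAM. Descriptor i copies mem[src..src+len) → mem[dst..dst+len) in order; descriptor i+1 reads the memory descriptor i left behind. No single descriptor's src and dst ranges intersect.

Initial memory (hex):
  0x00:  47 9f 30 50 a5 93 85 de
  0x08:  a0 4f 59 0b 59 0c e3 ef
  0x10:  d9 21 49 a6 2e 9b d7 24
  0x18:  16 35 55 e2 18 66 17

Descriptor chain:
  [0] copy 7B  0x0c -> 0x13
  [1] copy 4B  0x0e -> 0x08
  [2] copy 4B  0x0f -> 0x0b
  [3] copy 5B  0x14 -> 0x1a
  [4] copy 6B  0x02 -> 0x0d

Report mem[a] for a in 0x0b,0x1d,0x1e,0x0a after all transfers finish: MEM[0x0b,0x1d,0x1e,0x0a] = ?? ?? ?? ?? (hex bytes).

[0] 0x0c->0x13 len=7 : 59 0c e3 ef d9 21 49
[1] 0x0e->0x08 len=4 : e3 ef d9 21
[2] 0x0f->0x0b len=4 : ef d9 21 49
[3] 0x14->0x1a len=5 : 0c e3 ef d9 21
[4] 0x02->0x0d len=6 : 30 50 a5 93 85 de
query mem[0x0b]=0xef, mem[0x1d]=0xd9, mem[0x1e]=0x21, mem[0x0a]=0xd9

MEM[0x0b,0x1d,0x1e,0x0a] = ef d9 21 d9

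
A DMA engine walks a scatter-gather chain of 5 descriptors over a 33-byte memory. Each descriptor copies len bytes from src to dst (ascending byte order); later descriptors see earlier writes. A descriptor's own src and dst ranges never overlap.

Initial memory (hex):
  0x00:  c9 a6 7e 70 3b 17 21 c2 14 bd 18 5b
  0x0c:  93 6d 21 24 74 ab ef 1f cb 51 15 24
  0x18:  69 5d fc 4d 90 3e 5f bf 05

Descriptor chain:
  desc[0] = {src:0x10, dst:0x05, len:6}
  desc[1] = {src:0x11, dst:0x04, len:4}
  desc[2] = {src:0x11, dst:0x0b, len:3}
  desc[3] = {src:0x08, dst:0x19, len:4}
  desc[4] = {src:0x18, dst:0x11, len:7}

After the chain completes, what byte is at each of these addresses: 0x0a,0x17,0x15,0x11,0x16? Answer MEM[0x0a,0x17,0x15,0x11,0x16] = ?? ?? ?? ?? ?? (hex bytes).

D0: mem[0x05..0x0a] <- [74 ab ef 1f cb 51]
D1: mem[0x04..0x07] <- [ab ef 1f cb]
D2: mem[0x0b..0x0d] <- [ab ef 1f]
D3: mem[0x19..0x1c] <- [1f cb 51 ab]
D4: mem[0x11..0x17] <- [69 1f cb 51 ab 3e 5f]
query mem[0x0a]=0x51, mem[0x17]=0x5f, mem[0x15]=0xab, mem[0x11]=0x69, mem[0x16]=0x3e

MEM[0x0a,0x17,0x15,0x11,0x16] = 51 5f ab 69 3e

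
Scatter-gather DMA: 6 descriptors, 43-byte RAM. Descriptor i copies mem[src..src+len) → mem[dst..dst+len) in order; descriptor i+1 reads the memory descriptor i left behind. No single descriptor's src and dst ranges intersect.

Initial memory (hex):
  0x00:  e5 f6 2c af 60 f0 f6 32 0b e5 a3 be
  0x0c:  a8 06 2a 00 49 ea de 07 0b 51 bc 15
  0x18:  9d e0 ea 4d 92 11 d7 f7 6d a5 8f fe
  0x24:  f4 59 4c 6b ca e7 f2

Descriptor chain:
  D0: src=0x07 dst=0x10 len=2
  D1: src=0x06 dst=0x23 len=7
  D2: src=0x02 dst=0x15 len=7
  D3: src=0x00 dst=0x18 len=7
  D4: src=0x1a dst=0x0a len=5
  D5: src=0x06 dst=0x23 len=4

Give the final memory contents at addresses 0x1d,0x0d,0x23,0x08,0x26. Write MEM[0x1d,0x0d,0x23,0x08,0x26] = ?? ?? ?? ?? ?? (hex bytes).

MEM[0x1d,0x0d,0x23,0x08,0x26] = f0 f0 f6 0b e5

#0 dst[0x10+2] := {0x32,0x0b}
#1 dst[0x23+7] := {0xf6,0x32,0x0b,0xe5,0xa3,0xbe,0xa8}
#2 dst[0x15+7] := {0x2c,0xaf,0x60,0xf0,0xf6,0x32,0x0b}
#3 dst[0x18+7] := {0xe5,0xf6,0x2c,0xaf,0x60,0xf0,0xf6}
#4 dst[0x0a+5] := {0x2c,0xaf,0x60,0xf0,0xf6}
#5 dst[0x23+4] := {0xf6,0x32,0x0b,0xe5}
query mem[0x1d]=0xf0, mem[0x0d]=0xf0, mem[0x23]=0xf6, mem[0x08]=0x0b, mem[0x26]=0xe5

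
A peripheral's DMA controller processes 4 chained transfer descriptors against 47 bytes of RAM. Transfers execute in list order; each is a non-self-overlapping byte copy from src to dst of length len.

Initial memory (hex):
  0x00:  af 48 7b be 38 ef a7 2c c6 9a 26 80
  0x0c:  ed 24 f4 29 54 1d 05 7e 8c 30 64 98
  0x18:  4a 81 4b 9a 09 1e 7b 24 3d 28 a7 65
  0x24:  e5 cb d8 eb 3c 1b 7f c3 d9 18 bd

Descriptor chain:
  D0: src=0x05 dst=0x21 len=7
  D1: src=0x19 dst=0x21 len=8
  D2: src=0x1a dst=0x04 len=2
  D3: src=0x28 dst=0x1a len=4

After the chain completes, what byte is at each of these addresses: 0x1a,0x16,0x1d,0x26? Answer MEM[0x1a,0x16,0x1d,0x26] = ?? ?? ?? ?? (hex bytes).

MEM[0x1a,0x16,0x1d,0x26] = 3d 64 c3 7b

D0: mem[0x21..0x27] <- [ef a7 2c c6 9a 26 80]
D1: mem[0x21..0x28] <- [81 4b 9a 09 1e 7b 24 3d]
D2: mem[0x04..0x05] <- [4b 9a]
D3: mem[0x1a..0x1d] <- [3d 1b 7f c3]
query mem[0x1a]=0x3d, mem[0x16]=0x64, mem[0x1d]=0xc3, mem[0x26]=0x7b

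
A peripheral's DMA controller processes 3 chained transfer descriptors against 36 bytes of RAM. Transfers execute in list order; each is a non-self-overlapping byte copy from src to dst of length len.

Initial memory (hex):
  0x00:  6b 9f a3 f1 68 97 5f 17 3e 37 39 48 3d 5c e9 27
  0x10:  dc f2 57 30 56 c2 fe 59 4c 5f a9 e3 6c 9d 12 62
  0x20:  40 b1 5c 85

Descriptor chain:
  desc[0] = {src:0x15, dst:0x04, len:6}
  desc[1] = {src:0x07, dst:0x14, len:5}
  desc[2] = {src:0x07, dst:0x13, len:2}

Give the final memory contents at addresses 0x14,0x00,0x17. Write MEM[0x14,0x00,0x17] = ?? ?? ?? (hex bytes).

MEM[0x14,0x00,0x17] = 5f 6b 39

D0: mem[0x04..0x09] <- [c2 fe 59 4c 5f a9]
D1: mem[0x14..0x18] <- [4c 5f a9 39 48]
D2: mem[0x13..0x14] <- [4c 5f]
query mem[0x14]=0x5f, mem[0x00]=0x6b, mem[0x17]=0x39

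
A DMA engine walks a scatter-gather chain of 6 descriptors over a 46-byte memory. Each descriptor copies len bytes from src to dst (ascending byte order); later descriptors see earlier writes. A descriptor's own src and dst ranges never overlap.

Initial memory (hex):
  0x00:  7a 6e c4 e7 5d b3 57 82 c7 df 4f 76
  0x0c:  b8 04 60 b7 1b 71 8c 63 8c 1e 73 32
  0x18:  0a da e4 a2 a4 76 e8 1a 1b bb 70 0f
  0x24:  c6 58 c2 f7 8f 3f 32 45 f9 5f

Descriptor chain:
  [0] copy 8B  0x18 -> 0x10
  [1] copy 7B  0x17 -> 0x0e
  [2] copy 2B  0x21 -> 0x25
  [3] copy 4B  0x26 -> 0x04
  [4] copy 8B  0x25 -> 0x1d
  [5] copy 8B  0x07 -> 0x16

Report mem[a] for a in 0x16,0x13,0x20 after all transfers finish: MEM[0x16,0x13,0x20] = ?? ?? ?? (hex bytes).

MEM[0x16,0x13,0x20] = 3f a4 8f

[0] 0x18->0x10 len=8 : 0a da e4 a2 a4 76 e8 1a
[1] 0x17->0x0e len=7 : 1a 0a da e4 a2 a4 76
[2] 0x21->0x25 len=2 : bb 70
[3] 0x26->0x04 len=4 : 70 f7 8f 3f
[4] 0x25->0x1d len=8 : bb 70 f7 8f 3f 32 45 f9
[5] 0x07->0x16 len=8 : 3f c7 df 4f 76 b8 04 1a
query mem[0x16]=0x3f, mem[0x13]=0xa4, mem[0x20]=0x8f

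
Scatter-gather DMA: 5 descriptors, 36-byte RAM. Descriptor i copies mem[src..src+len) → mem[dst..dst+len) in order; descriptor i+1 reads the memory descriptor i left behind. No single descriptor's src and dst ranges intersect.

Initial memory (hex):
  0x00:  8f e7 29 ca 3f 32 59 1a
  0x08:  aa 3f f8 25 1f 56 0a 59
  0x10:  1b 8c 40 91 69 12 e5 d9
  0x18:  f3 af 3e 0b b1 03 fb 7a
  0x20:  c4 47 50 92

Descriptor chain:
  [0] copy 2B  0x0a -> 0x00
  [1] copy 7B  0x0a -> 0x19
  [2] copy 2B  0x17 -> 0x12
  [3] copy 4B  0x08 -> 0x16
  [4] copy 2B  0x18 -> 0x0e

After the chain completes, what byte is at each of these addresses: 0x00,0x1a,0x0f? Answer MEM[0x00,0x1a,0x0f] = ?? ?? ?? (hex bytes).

  after D0: wrote 2B at 0x00 = f825
  after D1: wrote 7B at 0x19 = f8251f560a591b
  after D2: wrote 2B at 0x12 = d9f3
  after D3: wrote 4B at 0x16 = aa3ff825
  after D4: wrote 2B at 0x0e = f825
query mem[0x00]=0xf8, mem[0x1a]=0x25, mem[0x0f]=0x25

MEM[0x00,0x1a,0x0f] = f8 25 25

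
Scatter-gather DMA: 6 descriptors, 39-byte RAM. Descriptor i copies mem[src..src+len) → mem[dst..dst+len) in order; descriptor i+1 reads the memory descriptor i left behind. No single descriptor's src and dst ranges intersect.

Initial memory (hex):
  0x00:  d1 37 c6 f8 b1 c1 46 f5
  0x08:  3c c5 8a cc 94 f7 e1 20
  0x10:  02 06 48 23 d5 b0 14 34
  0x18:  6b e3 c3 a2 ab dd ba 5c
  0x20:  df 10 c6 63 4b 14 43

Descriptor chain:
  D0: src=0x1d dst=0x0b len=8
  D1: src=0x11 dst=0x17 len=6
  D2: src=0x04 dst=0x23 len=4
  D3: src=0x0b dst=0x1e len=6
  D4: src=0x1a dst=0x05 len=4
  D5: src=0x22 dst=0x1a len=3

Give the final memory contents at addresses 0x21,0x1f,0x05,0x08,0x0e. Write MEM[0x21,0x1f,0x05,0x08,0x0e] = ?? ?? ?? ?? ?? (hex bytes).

[0] 0x1d->0x0b len=8 : dd ba 5c df 10 c6 63 4b
[1] 0x11->0x17 len=6 : 63 4b 23 d5 b0 14
[2] 0x04->0x23 len=4 : b1 c1 46 f5
[3] 0x0b->0x1e len=6 : dd ba 5c df 10 c6
[4] 0x1a->0x05 len=4 : d5 b0 14 dd
[5] 0x22->0x1a len=3 : 10 c6 c1
query mem[0x21]=0xdf, mem[0x1f]=0xba, mem[0x05]=0xd5, mem[0x08]=0xdd, mem[0x0e]=0xdf

MEM[0x21,0x1f,0x05,0x08,0x0e] = df ba d5 dd df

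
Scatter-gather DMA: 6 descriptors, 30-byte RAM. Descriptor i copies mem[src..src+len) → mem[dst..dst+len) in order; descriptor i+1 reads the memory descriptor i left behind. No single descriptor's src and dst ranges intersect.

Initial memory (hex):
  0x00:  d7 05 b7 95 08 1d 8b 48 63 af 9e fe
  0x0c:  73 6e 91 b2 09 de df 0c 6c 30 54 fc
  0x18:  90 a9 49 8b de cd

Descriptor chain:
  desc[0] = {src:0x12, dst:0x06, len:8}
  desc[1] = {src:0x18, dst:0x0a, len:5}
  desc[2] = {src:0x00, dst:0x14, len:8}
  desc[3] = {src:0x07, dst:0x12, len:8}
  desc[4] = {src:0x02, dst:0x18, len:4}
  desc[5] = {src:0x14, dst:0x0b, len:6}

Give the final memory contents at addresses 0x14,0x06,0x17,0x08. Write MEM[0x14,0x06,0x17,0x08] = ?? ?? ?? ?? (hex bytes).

MEM[0x14,0x06,0x17,0x08] = 30 df 49 6c

  after D0: wrote 8B at 0x06 = df0c6c3054fc90a9
  after D1: wrote 5B at 0x0a = 90a9498bde
  after D2: wrote 8B at 0x14 = d705b795081ddf0c
  after D3: wrote 8B at 0x12 = 0c6c3090a9498bde
  after D4: wrote 4B at 0x18 = b795081d
  after D5: wrote 6B at 0x0b = 3090a949b795
query mem[0x14]=0x30, mem[0x06]=0xdf, mem[0x17]=0x49, mem[0x08]=0x6c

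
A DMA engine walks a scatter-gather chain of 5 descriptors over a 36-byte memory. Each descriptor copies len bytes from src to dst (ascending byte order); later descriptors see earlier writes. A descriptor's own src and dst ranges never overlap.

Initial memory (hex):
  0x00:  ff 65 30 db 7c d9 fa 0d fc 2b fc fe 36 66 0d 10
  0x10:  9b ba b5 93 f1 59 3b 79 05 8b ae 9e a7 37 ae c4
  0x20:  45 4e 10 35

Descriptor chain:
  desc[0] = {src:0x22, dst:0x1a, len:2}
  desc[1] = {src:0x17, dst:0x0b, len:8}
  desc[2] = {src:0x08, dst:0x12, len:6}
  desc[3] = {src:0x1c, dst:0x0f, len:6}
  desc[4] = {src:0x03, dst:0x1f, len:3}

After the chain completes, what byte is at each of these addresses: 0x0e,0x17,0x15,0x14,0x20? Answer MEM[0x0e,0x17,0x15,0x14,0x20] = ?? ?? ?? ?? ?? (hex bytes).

#0 dst[0x1a+2] := {0x10,0x35}
#1 dst[0x0b+8] := {0x79,0x05,0x8b,0x10,0x35,0xa7,0x37,0xae}
#2 dst[0x12+6] := {0xfc,0x2b,0xfc,0x79,0x05,0x8b}
#3 dst[0x0f+6] := {0xa7,0x37,0xae,0xc4,0x45,0x4e}
#4 dst[0x1f+3] := {0xdb,0x7c,0xd9}
query mem[0x0e]=0x10, mem[0x17]=0x8b, mem[0x15]=0x79, mem[0x14]=0x4e, mem[0x20]=0x7c

MEM[0x0e,0x17,0x15,0x14,0x20] = 10 8b 79 4e 7c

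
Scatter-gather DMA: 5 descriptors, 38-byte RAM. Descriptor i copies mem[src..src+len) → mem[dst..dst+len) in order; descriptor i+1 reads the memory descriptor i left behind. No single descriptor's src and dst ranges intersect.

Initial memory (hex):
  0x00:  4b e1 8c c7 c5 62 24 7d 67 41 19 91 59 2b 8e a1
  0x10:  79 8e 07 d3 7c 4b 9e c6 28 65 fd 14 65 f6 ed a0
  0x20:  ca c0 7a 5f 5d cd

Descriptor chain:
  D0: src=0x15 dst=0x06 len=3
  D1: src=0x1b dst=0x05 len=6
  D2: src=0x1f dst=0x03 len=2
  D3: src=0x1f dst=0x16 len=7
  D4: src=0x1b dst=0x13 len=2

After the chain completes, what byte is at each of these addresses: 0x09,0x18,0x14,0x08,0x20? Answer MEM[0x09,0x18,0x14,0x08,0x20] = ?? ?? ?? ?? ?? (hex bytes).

MEM[0x09,0x18,0x14,0x08,0x20] = a0 c0 cd ed ca

[0] 0x15->0x06 len=3 : 4b 9e c6
[1] 0x1b->0x05 len=6 : 14 65 f6 ed a0 ca
[2] 0x1f->0x03 len=2 : a0 ca
[3] 0x1f->0x16 len=7 : a0 ca c0 7a 5f 5d cd
[4] 0x1b->0x13 len=2 : 5d cd
query mem[0x09]=0xa0, mem[0x18]=0xc0, mem[0x14]=0xcd, mem[0x08]=0xed, mem[0x20]=0xca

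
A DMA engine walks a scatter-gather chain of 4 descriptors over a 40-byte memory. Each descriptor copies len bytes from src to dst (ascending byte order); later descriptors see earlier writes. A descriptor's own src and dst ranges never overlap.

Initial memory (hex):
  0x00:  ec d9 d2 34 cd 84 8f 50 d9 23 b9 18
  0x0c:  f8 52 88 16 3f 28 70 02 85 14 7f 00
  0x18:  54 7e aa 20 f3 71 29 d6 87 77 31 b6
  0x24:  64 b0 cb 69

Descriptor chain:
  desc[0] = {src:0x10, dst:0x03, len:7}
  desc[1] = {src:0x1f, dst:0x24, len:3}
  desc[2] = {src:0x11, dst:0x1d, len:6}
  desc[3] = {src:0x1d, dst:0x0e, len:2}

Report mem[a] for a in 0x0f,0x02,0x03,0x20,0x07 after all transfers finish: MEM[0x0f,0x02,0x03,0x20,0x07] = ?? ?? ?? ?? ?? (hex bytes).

MEM[0x0f,0x02,0x03,0x20,0x07] = 70 d2 3f 85 85

  after D0: wrote 7B at 0x03 = 3f28700285147f
  after D1: wrote 3B at 0x24 = d68777
  after D2: wrote 6B at 0x1d = 28700285147f
  after D3: wrote 2B at 0x0e = 2870
query mem[0x0f]=0x70, mem[0x02]=0xd2, mem[0x03]=0x3f, mem[0x20]=0x85, mem[0x07]=0x85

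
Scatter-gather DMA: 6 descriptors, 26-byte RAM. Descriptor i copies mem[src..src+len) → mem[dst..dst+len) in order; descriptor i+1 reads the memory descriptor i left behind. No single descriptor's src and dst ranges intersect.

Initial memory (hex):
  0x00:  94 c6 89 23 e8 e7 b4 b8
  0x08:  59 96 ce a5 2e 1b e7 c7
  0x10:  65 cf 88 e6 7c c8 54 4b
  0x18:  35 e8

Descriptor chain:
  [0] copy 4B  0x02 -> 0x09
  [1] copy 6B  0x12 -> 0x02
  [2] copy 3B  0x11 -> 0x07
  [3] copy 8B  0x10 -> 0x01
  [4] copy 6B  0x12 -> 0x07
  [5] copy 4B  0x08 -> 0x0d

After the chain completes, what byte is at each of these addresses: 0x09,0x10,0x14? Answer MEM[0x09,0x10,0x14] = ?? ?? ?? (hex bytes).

[0] 0x02->0x09 len=4 : 89 23 e8 e7
[1] 0x12->0x02 len=6 : 88 e6 7c c8 54 4b
[2] 0x11->0x07 len=3 : cf 88 e6
[3] 0x10->0x01 len=8 : 65 cf 88 e6 7c c8 54 4b
[4] 0x12->0x07 len=6 : 88 e6 7c c8 54 4b
[5] 0x08->0x0d len=4 : e6 7c c8 54
query mem[0x09]=0x7c, mem[0x10]=0x54, mem[0x14]=0x7c

MEM[0x09,0x10,0x14] = 7c 54 7c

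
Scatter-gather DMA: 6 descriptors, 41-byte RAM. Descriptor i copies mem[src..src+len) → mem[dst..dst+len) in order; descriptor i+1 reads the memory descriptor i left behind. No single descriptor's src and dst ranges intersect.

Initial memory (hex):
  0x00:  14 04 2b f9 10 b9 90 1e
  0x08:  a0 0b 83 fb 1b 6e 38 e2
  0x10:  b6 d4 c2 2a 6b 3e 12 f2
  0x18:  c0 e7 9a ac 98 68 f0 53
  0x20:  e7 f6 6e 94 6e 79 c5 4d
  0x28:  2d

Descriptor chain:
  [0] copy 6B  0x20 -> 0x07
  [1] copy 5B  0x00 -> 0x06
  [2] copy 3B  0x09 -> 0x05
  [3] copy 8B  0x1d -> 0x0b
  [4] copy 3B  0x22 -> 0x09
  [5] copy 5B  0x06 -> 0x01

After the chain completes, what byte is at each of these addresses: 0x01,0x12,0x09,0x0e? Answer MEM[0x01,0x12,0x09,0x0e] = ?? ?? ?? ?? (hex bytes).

D0: mem[0x07..0x0c] <- [e7 f6 6e 94 6e 79]
D1: mem[0x06..0x0a] <- [14 04 2b f9 10]
D2: mem[0x05..0x07] <- [f9 10 6e]
D3: mem[0x0b..0x12] <- [68 f0 53 e7 f6 6e 94 6e]
D4: mem[0x09..0x0b] <- [6e 94 6e]
D5: mem[0x01..0x05] <- [10 6e 2b 6e 94]
query mem[0x01]=0x10, mem[0x12]=0x6e, mem[0x09]=0x6e, mem[0x0e]=0xe7

MEM[0x01,0x12,0x09,0x0e] = 10 6e 6e e7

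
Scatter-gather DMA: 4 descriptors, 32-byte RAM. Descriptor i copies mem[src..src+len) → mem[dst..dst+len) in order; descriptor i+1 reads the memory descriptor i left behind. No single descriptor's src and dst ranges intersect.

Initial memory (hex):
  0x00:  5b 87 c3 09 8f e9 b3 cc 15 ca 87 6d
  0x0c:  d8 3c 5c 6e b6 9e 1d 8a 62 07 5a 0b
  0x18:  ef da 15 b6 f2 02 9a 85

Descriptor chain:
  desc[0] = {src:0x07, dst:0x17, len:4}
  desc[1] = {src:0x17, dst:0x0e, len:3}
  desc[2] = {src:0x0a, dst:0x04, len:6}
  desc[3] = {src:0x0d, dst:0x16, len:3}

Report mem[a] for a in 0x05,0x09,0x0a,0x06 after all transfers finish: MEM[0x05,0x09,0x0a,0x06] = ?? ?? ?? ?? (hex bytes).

MEM[0x05,0x09,0x0a,0x06] = 6d 15 87 d8

  after D0: wrote 4B at 0x17 = cc15ca87
  after D1: wrote 3B at 0x0e = cc15ca
  after D2: wrote 6B at 0x04 = 876dd83ccc15
  after D3: wrote 3B at 0x16 = 3ccc15
query mem[0x05]=0x6d, mem[0x09]=0x15, mem[0x0a]=0x87, mem[0x06]=0xd8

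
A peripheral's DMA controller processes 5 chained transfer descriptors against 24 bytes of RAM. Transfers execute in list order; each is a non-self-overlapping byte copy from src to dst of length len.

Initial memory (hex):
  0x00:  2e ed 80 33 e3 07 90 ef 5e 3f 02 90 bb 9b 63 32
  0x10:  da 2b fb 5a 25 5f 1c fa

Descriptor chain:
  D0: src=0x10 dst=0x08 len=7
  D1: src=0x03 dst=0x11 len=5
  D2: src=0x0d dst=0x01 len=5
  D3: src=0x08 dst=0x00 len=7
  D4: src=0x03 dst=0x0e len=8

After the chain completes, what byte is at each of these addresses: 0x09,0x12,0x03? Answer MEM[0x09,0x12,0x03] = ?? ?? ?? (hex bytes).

MEM[0x09,0x12,0x03] = 2b ef 5a

  after D0: wrote 7B at 0x08 = da2bfb5a255f1c
  after D1: wrote 5B at 0x11 = 33e30790ef
  after D2: wrote 5B at 0x01 = 5f1c32da33
  after D3: wrote 7B at 0x00 = da2bfb5a255f1c
  after D4: wrote 8B at 0x0e = 5a255f1cefda2bfb
query mem[0x09]=0x2b, mem[0x12]=0xef, mem[0x03]=0x5a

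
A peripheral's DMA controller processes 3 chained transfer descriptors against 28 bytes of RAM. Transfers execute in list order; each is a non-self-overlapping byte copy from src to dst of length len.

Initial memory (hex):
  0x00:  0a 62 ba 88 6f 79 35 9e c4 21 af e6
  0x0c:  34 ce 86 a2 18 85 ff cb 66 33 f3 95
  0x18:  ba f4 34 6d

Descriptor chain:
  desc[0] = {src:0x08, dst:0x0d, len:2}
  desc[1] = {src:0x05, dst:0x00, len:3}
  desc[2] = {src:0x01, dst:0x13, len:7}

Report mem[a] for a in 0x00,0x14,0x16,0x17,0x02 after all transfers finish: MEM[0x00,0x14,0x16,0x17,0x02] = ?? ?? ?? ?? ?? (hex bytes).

MEM[0x00,0x14,0x16,0x17,0x02] = 79 9e 6f 79 9e

#0 dst[0x0d+2] := {0xc4,0x21}
#1 dst[0x00+3] := {0x79,0x35,0x9e}
#2 dst[0x13+7] := {0x35,0x9e,0x88,0x6f,0x79,0x35,0x9e}
query mem[0x00]=0x79, mem[0x14]=0x9e, mem[0x16]=0x6f, mem[0x17]=0x79, mem[0x02]=0x9e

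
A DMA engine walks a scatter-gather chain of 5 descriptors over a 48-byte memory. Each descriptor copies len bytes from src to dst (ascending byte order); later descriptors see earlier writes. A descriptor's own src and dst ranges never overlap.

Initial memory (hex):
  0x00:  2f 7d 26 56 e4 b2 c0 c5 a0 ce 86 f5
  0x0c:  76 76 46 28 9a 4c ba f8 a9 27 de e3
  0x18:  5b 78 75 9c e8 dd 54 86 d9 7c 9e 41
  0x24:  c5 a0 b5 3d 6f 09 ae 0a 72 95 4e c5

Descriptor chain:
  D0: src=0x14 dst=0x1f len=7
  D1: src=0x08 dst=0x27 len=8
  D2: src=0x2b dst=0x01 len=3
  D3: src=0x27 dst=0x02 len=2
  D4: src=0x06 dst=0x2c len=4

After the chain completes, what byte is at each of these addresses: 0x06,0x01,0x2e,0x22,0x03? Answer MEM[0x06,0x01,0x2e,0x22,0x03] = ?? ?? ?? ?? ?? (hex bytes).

MEM[0x06,0x01,0x2e,0x22,0x03] = c0 76 a0 e3 ce

D0: mem[0x1f..0x25] <- [a9 27 de e3 5b 78 75]
D1: mem[0x27..0x2e] <- [a0 ce 86 f5 76 76 46 28]
D2: mem[0x01..0x03] <- [76 76 46]
D3: mem[0x02..0x03] <- [a0 ce]
D4: mem[0x2c..0x2f] <- [c0 c5 a0 ce]
query mem[0x06]=0xc0, mem[0x01]=0x76, mem[0x2e]=0xa0, mem[0x22]=0xe3, mem[0x03]=0xce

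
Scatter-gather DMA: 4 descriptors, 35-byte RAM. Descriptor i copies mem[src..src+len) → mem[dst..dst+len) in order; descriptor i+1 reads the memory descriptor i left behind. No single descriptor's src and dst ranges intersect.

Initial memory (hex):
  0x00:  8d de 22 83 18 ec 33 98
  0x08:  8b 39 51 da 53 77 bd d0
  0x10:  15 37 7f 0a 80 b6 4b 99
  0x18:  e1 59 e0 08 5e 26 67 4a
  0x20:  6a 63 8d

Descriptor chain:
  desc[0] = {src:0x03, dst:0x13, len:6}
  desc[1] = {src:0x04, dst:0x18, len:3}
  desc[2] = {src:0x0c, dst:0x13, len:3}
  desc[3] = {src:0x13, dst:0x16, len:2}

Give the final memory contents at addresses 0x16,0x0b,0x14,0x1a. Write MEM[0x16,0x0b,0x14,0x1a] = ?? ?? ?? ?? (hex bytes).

[0] 0x03->0x13 len=6 : 83 18 ec 33 98 8b
[1] 0x04->0x18 len=3 : 18 ec 33
[2] 0x0c->0x13 len=3 : 53 77 bd
[3] 0x13->0x16 len=2 : 53 77
query mem[0x16]=0x53, mem[0x0b]=0xda, mem[0x14]=0x77, mem[0x1a]=0x33

MEM[0x16,0x0b,0x14,0x1a] = 53 da 77 33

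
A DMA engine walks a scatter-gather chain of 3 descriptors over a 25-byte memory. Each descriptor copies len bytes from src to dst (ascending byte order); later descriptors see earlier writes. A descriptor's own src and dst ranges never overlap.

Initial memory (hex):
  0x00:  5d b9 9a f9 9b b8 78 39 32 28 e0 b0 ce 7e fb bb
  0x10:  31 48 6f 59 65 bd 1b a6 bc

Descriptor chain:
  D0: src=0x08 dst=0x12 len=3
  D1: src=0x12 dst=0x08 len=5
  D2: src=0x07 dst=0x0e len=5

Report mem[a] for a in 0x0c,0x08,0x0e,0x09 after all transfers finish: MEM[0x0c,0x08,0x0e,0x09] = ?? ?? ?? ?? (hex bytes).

MEM[0x0c,0x08,0x0e,0x09] = 1b 32 39 28

D0: mem[0x12..0x14] <- [32 28 e0]
D1: mem[0x08..0x0c] <- [32 28 e0 bd 1b]
D2: mem[0x0e..0x12] <- [39 32 28 e0 bd]
query mem[0x0c]=0x1b, mem[0x08]=0x32, mem[0x0e]=0x39, mem[0x09]=0x28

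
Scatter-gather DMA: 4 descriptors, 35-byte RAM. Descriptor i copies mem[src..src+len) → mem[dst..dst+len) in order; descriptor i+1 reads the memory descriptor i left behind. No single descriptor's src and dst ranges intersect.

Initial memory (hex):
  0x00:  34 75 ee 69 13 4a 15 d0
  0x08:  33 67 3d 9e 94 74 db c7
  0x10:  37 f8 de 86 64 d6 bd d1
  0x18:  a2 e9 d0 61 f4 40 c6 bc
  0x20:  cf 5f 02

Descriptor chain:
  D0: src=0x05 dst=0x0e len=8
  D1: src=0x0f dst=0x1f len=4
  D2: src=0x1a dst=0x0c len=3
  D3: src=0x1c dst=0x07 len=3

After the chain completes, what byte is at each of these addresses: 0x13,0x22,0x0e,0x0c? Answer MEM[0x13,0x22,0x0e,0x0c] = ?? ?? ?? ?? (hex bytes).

MEM[0x13,0x22,0x0e,0x0c] = 3d 67 f4 d0

  after D0: wrote 8B at 0x0e = 4a15d033673d9e94
  after D1: wrote 4B at 0x1f = 15d03367
  after D2: wrote 3B at 0x0c = d061f4
  after D3: wrote 3B at 0x07 = f440c6
query mem[0x13]=0x3d, mem[0x22]=0x67, mem[0x0e]=0xf4, mem[0x0c]=0xd0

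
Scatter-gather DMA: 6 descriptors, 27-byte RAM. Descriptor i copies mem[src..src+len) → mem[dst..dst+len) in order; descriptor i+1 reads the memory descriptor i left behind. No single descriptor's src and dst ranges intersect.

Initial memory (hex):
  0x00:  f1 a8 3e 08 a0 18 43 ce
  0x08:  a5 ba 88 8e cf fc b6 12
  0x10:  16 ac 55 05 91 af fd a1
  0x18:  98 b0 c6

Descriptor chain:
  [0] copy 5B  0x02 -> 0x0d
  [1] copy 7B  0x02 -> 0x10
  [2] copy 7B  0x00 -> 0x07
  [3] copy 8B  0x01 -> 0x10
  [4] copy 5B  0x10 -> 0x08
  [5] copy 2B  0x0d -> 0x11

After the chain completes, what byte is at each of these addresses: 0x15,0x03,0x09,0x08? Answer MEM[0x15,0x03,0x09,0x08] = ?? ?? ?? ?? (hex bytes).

  after D0: wrote 5B at 0x0d = 3e08a01843
  after D1: wrote 7B at 0x10 = 3e08a01843cea5
  after D2: wrote 7B at 0x07 = f1a83e08a01843
  after D3: wrote 8B at 0x10 = a83e08a01843f1a8
  after D4: wrote 5B at 0x08 = a83e08a018
  after D5: wrote 2B at 0x11 = 4308
query mem[0x15]=0x43, mem[0x03]=0x08, mem[0x09]=0x3e, mem[0x08]=0xa8

MEM[0x15,0x03,0x09,0x08] = 43 08 3e a8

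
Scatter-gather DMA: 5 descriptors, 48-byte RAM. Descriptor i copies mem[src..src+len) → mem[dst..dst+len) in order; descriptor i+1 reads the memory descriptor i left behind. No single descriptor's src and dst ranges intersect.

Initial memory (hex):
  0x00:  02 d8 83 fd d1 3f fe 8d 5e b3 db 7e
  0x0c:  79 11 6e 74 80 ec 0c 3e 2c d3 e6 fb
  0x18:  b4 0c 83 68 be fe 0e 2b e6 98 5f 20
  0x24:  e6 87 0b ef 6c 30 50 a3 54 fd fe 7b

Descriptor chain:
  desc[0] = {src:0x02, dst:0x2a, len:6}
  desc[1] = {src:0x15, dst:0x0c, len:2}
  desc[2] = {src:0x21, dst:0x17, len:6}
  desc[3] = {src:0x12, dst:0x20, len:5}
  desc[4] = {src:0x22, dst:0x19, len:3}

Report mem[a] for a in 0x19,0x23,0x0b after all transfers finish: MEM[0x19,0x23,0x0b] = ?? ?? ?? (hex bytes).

MEM[0x19,0x23,0x0b] = 2c d3 7e

D0: mem[0x2a..0x2f] <- [83 fd d1 3f fe 8d]
D1: mem[0x0c..0x0d] <- [d3 e6]
D2: mem[0x17..0x1c] <- [98 5f 20 e6 87 0b]
D3: mem[0x20..0x24] <- [0c 3e 2c d3 e6]
D4: mem[0x19..0x1b] <- [2c d3 e6]
query mem[0x19]=0x2c, mem[0x23]=0xd3, mem[0x0b]=0x7e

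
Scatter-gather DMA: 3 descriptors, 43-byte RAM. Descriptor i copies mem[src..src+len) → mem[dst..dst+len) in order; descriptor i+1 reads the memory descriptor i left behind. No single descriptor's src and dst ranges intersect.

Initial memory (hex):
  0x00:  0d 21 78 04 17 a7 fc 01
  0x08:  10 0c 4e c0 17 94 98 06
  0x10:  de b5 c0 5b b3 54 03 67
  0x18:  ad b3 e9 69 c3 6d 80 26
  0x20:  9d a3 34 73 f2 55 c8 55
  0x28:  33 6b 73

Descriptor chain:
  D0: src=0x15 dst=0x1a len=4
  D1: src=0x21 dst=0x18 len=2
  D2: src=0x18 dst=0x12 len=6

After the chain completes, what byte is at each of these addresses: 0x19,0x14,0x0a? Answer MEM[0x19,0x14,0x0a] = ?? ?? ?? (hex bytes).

MEM[0x19,0x14,0x0a] = 34 54 4e

[0] 0x15->0x1a len=4 : 54 03 67 ad
[1] 0x21->0x18 len=2 : a3 34
[2] 0x18->0x12 len=6 : a3 34 54 03 67 ad
query mem[0x19]=0x34, mem[0x14]=0x54, mem[0x0a]=0x4e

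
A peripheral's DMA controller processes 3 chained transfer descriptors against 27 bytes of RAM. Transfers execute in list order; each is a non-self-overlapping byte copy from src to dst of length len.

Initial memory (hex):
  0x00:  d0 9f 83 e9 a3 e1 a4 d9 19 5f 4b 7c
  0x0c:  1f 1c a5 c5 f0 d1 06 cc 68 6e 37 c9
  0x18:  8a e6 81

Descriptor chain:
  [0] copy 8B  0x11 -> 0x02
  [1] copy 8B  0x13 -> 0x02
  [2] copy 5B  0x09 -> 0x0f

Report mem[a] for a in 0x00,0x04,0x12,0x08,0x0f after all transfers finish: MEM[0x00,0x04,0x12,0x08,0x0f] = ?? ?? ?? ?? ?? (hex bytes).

D0: mem[0x02..0x09] <- [d1 06 cc 68 6e 37 c9 8a]
D1: mem[0x02..0x09] <- [cc 68 6e 37 c9 8a e6 81]
D2: mem[0x0f..0x13] <- [81 4b 7c 1f 1c]
query mem[0x00]=0xd0, mem[0x04]=0x6e, mem[0x12]=0x1f, mem[0x08]=0xe6, mem[0x0f]=0x81

MEM[0x00,0x04,0x12,0x08,0x0f] = d0 6e 1f e6 81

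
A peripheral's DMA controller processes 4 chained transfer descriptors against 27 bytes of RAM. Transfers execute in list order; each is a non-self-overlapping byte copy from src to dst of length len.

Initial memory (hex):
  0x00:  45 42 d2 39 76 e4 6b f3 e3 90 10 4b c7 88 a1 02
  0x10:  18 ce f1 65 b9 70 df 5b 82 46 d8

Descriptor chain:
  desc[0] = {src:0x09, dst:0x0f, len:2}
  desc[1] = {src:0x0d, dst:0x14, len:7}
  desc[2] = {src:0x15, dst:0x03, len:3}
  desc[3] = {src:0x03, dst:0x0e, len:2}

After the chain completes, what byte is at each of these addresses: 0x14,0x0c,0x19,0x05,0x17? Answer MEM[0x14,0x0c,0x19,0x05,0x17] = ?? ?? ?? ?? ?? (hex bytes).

[0] 0x09->0x0f len=2 : 90 10
[1] 0x0d->0x14 len=7 : 88 a1 90 10 ce f1 65
[2] 0x15->0x03 len=3 : a1 90 10
[3] 0x03->0x0e len=2 : a1 90
query mem[0x14]=0x88, mem[0x0c]=0xc7, mem[0x19]=0xf1, mem[0x05]=0x10, mem[0x17]=0x10

MEM[0x14,0x0c,0x19,0x05,0x17] = 88 c7 f1 10 10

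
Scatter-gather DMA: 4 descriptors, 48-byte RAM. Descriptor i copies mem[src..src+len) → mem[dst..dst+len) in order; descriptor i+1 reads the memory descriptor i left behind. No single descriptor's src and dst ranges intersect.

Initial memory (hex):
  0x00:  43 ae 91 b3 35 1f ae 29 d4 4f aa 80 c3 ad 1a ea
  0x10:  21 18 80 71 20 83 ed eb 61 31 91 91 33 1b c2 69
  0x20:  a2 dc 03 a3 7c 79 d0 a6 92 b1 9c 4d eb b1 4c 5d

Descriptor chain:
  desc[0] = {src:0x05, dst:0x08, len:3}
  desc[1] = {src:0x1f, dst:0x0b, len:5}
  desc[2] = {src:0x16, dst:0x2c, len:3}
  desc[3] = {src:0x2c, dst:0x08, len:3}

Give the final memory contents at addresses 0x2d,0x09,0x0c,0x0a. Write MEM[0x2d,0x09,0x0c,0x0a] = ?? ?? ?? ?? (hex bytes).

MEM[0x2d,0x09,0x0c,0x0a] = eb eb a2 61

  after D0: wrote 3B at 0x08 = 1fae29
  after D1: wrote 5B at 0x0b = 69a2dc03a3
  after D2: wrote 3B at 0x2c = edeb61
  after D3: wrote 3B at 0x08 = edeb61
query mem[0x2d]=0xeb, mem[0x09]=0xeb, mem[0x0c]=0xa2, mem[0x0a]=0x61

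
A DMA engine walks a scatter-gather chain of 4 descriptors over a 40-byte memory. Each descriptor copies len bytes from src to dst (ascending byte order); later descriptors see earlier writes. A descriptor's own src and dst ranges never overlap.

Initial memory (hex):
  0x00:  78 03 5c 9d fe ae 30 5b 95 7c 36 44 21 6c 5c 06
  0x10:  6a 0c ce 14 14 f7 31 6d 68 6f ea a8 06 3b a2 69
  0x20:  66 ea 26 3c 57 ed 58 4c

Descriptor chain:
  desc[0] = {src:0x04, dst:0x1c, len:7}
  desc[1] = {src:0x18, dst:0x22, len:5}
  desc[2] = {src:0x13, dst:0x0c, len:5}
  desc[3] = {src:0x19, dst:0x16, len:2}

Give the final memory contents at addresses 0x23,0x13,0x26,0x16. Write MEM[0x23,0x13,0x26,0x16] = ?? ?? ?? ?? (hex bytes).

MEM[0x23,0x13,0x26,0x16] = 6f 14 fe 6f

[0] 0x04->0x1c len=7 : fe ae 30 5b 95 7c 36
[1] 0x18->0x22 len=5 : 68 6f ea a8 fe
[2] 0x13->0x0c len=5 : 14 14 f7 31 6d
[3] 0x19->0x16 len=2 : 6f ea
query mem[0x23]=0x6f, mem[0x13]=0x14, mem[0x26]=0xfe, mem[0x16]=0x6f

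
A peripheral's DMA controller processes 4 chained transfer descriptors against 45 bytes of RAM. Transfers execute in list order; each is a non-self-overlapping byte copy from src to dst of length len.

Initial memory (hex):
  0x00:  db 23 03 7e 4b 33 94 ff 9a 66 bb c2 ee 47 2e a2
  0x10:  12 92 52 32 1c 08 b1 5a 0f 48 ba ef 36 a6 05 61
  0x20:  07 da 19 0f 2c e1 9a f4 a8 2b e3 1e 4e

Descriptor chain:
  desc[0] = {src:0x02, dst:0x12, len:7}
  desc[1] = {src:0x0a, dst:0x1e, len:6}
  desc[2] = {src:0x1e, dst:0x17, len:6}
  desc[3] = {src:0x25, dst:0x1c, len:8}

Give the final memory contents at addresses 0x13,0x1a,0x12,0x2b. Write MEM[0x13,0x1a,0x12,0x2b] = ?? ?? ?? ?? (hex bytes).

MEM[0x13,0x1a,0x12,0x2b] = 7e 47 03 1e

[0] 0x02->0x12 len=7 : 03 7e 4b 33 94 ff 9a
[1] 0x0a->0x1e len=6 : bb c2 ee 47 2e a2
[2] 0x1e->0x17 len=6 : bb c2 ee 47 2e a2
[3] 0x25->0x1c len=8 : e1 9a f4 a8 2b e3 1e 4e
query mem[0x13]=0x7e, mem[0x1a]=0x47, mem[0x12]=0x03, mem[0x2b]=0x1e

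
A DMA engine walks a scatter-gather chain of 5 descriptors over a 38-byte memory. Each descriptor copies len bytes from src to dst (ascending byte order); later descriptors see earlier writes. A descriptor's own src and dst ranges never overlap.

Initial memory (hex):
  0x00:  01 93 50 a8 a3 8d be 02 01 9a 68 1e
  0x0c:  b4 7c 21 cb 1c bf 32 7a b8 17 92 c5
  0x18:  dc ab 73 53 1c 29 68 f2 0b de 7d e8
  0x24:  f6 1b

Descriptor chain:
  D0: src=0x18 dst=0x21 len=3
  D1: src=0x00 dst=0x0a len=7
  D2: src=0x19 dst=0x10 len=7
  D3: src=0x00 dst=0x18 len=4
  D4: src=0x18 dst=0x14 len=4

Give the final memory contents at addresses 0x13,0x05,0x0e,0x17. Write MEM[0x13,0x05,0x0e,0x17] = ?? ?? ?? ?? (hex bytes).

  after D0: wrote 3B at 0x21 = dcab73
  after D1: wrote 7B at 0x0a = 019350a8a38dbe
  after D2: wrote 7B at 0x10 = ab73531c2968f2
  after D3: wrote 4B at 0x18 = 019350a8
  after D4: wrote 4B at 0x14 = 019350a8
query mem[0x13]=0x1c, mem[0x05]=0x8d, mem[0x0e]=0xa3, mem[0x17]=0xa8

MEM[0x13,0x05,0x0e,0x17] = 1c 8d a3 a8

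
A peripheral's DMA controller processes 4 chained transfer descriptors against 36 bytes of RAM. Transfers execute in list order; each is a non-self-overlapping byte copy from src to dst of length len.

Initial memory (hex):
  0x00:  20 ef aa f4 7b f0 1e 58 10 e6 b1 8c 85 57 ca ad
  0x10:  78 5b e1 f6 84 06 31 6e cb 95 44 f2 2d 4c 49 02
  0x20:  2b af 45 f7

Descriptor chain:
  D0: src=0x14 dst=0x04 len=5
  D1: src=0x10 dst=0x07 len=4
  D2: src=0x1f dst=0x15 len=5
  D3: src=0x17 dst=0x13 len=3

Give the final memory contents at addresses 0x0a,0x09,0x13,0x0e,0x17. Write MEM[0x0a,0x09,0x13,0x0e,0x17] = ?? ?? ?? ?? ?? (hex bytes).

MEM[0x0a,0x09,0x13,0x0e,0x17] = f6 e1 af ca af

[0] 0x14->0x04 len=5 : 84 06 31 6e cb
[1] 0x10->0x07 len=4 : 78 5b e1 f6
[2] 0x1f->0x15 len=5 : 02 2b af 45 f7
[3] 0x17->0x13 len=3 : af 45 f7
query mem[0x0a]=0xf6, mem[0x09]=0xe1, mem[0x13]=0xaf, mem[0x0e]=0xca, mem[0x17]=0xaf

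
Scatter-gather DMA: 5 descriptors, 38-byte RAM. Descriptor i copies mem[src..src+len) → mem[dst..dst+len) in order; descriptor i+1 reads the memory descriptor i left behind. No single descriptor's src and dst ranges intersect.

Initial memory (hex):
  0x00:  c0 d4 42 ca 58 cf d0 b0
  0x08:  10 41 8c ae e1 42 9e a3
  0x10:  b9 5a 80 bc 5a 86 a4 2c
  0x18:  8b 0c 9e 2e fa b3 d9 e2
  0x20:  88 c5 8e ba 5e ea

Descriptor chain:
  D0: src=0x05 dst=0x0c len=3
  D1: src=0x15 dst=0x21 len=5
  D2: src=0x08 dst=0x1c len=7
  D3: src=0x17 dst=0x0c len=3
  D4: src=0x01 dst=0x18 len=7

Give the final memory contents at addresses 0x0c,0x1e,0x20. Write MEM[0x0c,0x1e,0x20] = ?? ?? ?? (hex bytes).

MEM[0x0c,0x1e,0x20] = 2c b0 cf

[0] 0x05->0x0c len=3 : cf d0 b0
[1] 0x15->0x21 len=5 : 86 a4 2c 8b 0c
[2] 0x08->0x1c len=7 : 10 41 8c ae cf d0 b0
[3] 0x17->0x0c len=3 : 2c 8b 0c
[4] 0x01->0x18 len=7 : d4 42 ca 58 cf d0 b0
query mem[0x0c]=0x2c, mem[0x1e]=0xb0, mem[0x20]=0xcf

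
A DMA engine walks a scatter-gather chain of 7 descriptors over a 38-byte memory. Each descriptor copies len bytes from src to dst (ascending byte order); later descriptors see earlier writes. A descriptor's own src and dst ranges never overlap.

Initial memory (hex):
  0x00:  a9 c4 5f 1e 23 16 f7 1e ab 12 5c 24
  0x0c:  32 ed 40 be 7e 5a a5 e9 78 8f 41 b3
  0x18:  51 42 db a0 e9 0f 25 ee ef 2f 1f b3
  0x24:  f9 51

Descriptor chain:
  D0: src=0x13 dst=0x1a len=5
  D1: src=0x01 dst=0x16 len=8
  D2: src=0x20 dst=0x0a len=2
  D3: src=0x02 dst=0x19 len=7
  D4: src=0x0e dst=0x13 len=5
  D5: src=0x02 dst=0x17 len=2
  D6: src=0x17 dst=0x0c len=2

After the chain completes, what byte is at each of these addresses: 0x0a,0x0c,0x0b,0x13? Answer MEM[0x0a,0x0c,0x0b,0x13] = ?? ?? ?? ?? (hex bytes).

MEM[0x0a,0x0c,0x0b,0x13] = ef 5f 2f 40

  after D0: wrote 5B at 0x1a = e9788f41b3
  after D1: wrote 8B at 0x16 = c45f1e2316f71eab
  after D2: wrote 2B at 0x0a = ef2f
  after D3: wrote 7B at 0x19 = 5f1e2316f71eab
  after D4: wrote 5B at 0x13 = 40be7e5aa5
  after D5: wrote 2B at 0x17 = 5f1e
  after D6: wrote 2B at 0x0c = 5f1e
query mem[0x0a]=0xef, mem[0x0c]=0x5f, mem[0x0b]=0x2f, mem[0x13]=0x40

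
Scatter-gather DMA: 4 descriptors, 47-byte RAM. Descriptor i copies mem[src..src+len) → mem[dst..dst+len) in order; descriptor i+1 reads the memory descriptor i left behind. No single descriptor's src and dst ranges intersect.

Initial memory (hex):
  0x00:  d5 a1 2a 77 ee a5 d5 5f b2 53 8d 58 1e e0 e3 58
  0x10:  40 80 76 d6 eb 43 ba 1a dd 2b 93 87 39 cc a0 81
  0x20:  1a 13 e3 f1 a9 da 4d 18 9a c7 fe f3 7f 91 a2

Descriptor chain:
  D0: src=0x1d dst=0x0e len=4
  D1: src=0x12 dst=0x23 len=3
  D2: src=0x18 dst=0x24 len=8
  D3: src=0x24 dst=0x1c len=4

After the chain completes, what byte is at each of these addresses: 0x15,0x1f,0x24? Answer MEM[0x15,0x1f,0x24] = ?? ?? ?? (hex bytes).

MEM[0x15,0x1f,0x24] = 43 87 dd

#0 dst[0x0e+4] := {0xcc,0xa0,0x81,0x1a}
#1 dst[0x23+3] := {0x76,0xd6,0xeb}
#2 dst[0x24+8] := {0xdd,0x2b,0x93,0x87,0x39,0xcc,0xa0,0x81}
#3 dst[0x1c+4] := {0xdd,0x2b,0x93,0x87}
query mem[0x15]=0x43, mem[0x1f]=0x87, mem[0x24]=0xdd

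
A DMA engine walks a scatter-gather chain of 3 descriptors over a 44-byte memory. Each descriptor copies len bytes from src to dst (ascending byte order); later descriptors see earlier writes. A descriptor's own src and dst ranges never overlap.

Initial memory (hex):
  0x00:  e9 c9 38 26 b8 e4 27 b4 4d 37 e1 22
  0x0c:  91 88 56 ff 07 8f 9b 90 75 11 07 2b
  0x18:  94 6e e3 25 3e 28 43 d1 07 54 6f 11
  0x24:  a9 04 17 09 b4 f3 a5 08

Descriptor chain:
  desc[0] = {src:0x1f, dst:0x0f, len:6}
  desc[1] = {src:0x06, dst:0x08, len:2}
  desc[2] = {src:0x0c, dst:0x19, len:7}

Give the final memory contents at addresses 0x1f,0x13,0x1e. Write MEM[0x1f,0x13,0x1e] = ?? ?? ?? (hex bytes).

  after D0: wrote 6B at 0x0f = d107546f11a9
  after D1: wrote 2B at 0x08 = 27b4
  after D2: wrote 7B at 0x19 = 918856d107546f
query mem[0x1f]=0x6f, mem[0x13]=0x11, mem[0x1e]=0x54

MEM[0x1f,0x13,0x1e] = 6f 11 54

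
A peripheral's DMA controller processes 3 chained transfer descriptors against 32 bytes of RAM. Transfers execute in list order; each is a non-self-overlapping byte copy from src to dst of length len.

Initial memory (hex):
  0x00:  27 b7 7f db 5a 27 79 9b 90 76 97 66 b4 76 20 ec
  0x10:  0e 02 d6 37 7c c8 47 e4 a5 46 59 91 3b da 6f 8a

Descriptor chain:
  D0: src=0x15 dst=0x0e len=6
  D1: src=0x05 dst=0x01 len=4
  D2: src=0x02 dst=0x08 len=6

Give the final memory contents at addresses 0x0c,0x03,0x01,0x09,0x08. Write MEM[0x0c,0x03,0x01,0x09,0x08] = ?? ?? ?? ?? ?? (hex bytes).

MEM[0x0c,0x03,0x01,0x09,0x08] = 79 9b 27 9b 79

[0] 0x15->0x0e len=6 : c8 47 e4 a5 46 59
[1] 0x05->0x01 len=4 : 27 79 9b 90
[2] 0x02->0x08 len=6 : 79 9b 90 27 79 9b
query mem[0x0c]=0x79, mem[0x03]=0x9b, mem[0x01]=0x27, mem[0x09]=0x9b, mem[0x08]=0x79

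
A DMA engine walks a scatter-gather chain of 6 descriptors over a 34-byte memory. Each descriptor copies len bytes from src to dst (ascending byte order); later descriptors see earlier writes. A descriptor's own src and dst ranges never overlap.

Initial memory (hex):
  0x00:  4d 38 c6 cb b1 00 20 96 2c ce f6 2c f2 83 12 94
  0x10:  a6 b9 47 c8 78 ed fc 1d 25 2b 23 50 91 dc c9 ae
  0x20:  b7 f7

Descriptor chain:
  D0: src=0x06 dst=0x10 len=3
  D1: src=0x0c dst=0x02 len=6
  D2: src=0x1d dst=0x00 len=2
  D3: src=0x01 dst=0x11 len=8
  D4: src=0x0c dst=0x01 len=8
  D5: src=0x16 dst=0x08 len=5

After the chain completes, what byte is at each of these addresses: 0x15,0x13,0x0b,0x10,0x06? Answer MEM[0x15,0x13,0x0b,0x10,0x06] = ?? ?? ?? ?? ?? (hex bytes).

[0] 0x06->0x10 len=3 : 20 96 2c
[1] 0x0c->0x02 len=6 : f2 83 12 94 20 96
[2] 0x1d->0x00 len=2 : dc c9
[3] 0x01->0x11 len=8 : c9 f2 83 12 94 20 96 2c
[4] 0x0c->0x01 len=8 : f2 83 12 94 20 c9 f2 83
[5] 0x16->0x08 len=5 : 20 96 2c 2b 23
query mem[0x15]=0x94, mem[0x13]=0x83, mem[0x0b]=0x2b, mem[0x10]=0x20, mem[0x06]=0xc9

MEM[0x15,0x13,0x0b,0x10,0x06] = 94 83 2b 20 c9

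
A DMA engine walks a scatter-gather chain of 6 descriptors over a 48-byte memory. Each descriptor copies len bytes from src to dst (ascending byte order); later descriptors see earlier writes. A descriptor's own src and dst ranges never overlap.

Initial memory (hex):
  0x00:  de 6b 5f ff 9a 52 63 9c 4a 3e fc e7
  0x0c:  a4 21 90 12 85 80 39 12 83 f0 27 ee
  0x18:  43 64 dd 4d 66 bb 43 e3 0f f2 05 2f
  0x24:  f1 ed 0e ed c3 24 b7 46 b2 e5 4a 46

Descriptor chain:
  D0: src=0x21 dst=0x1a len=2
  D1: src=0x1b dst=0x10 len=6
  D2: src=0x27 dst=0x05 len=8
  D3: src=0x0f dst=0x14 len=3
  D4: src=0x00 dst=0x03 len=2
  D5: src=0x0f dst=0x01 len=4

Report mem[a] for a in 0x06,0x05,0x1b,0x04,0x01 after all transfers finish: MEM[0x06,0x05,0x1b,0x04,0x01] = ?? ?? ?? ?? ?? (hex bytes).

MEM[0x06,0x05,0x1b,0x04,0x01] = c3 ed 05 bb 12

  after D0: wrote 2B at 0x1a = f205
  after D1: wrote 6B at 0x10 = 0566bb43e30f
  after D2: wrote 8B at 0x05 = edc324b746b2e54a
  after D3: wrote 3B at 0x14 = 120566
  after D4: wrote 2B at 0x03 = de6b
  after D5: wrote 4B at 0x01 = 120566bb
query mem[0x06]=0xc3, mem[0x05]=0xed, mem[0x1b]=0x05, mem[0x04]=0xbb, mem[0x01]=0x12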